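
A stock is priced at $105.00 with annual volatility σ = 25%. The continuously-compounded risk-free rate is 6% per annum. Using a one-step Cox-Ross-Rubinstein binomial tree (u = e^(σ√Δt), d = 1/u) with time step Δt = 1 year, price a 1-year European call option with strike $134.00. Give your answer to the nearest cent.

$0.43

CRR parameters: u = e^(σ√Δt) = e^(0.25·√1) = 1.2840, d = 1/u = 0.7788
Per-period rate: rΔt = 0.06·1 = 0.06, so R = e^0.06 = 1.0618
Risk-neutral probability p = (e^0.06 − 0.7788)/(1.2840 − 0.7788) = 0.2830/0.5052 = 0.5602
Terminal stock prices: S_u = 134.8, S_d = 81.77
Terminal payoffs (S − K): max(0.8227, 0) = 0.8227, max(-52.23, 0) = 0
Node 0 (S = 105): V_0 = e^(−0.06)·[0.5602·0.8227 + 0.4398·0.0000] = 0.4340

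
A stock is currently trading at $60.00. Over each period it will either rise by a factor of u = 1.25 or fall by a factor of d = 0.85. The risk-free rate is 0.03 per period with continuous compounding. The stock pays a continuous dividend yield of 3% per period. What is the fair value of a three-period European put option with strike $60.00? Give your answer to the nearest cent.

Per-period risk-free factor R = e^0.03 = 1.0305; dividend-adjusted growth = e^(0.03−0.03) = 1.0000.
Risk-neutral probability p = (1.0000 − 0.85)/(1.25 − 0.85) = 0.1500/0.4000 = 0.3750
Terminal stock prices: S_uuu = 117.2, S_uud = 79.69, S_udd = 54.19, S_ddd = 36.85
Terminal payoffs (K − S): max(-57.19, 0) = 0, max(-19.69, 0) = 0, max(5.813, 0) = 5.813, max(23.15, 0) = 23.15
Node uu (S = 93.75): V_uu = e^(−0.03)·[0.3750·0.0000 + 0.6250·0.0000] = 0.0000
Node ud (S = 63.75): V_ud = e^(−0.03)·[0.3750·0.0000 + 0.6250·5.8125] = 3.5254
Node dd (S = 43.35): V_dd = e^(−0.03)·[0.3750·5.8125 + 0.6250·23.1525] = 16.1579
Node u (S = 75): V_u = e^(−0.03)·[0.3750·0.0000 + 0.6250·3.5254] = 2.1383
Node d (S = 51): V_d = e^(−0.03)·[0.3750·3.5254 + 0.6250·16.1579] = 11.0832
Node 0 (S = 60): V_0 = e^(−0.03)·[0.3750·2.1383 + 0.6250·11.0832] = 7.5004

$7.50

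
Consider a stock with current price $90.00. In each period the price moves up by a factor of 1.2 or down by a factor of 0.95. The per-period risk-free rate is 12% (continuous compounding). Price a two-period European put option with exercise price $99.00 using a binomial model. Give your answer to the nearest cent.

$1.18

Risk-neutral probability p = (e^0.12 − 0.95)/(1.2 − 0.95) = 0.1775/0.2500 = 0.7100
Terminal stock prices: S_uu = 129.6, S_ud = 102.6, S_dd = 81.22
Terminal payoffs (K − S): max(-30.6, 0) = 0, max(-3.6, 0) = 0, max(17.78, 0) = 17.78
Node u (S = 108): V_u = e^(−0.12)·[0.7100·0.0000 + 0.2900·0.0000] = 0.0000
Node d (S = 85.5): V_d = e^(−0.12)·[0.7100·0.0000 + 0.2900·17.7750] = 4.5721
Node 0 (S = 90): V_0 = e^(−0.12)·[0.7100·0.0000 + 0.2900·4.5721] = 1.1760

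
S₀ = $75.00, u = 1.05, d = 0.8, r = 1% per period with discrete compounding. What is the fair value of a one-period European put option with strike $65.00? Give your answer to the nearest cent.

Risk-neutral probability p = (1 + 0.01 − 0.8)/(1.05 − 0.8) = 0.2100/0.2500 = 0.8400
Terminal stock prices: S_u = 78.75, S_d = 60
Terminal payoffs (K − S): max(-13.75, 0) = 0, max(5, 0) = 5
Node 0 (S = 75): V_0 = 1/1.01·[0.8400·0.0000 + 0.1600·5.0000] = 0.7921

$0.79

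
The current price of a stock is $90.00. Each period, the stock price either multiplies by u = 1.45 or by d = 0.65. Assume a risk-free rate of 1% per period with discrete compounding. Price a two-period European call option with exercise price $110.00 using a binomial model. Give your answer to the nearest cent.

$15.73

Risk-neutral probability p = (1 + 0.01 − 0.65)/(1.45 − 0.65) = 0.3600/0.8000 = 0.4500
Terminal stock prices: S_uu = 189.2, S_ud = 84.83, S_dd = 38.03
Terminal payoffs (S − K): max(79.22, 0) = 79.22, max(-25.17, 0) = 0, max(-71.97, 0) = 0
Node u (S = 130.5): V_u = 1/1.01·[0.4500·79.2250 + 0.5500·0.0000] = 35.2983
Node d (S = 58.5): V_d = 1/1.01·[0.4500·0.0000 + 0.5500·0.0000] = 0.0000
Node 0 (S = 90): V_0 = 1/1.01·[0.4500·35.2983 + 0.5500·0.0000] = 15.7270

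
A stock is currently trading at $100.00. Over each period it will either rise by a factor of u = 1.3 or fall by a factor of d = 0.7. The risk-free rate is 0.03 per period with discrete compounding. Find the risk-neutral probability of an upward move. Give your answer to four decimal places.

p = 0.5500

Risk-neutral probability p = (1 + 0.03 − 0.7)/(1.3 − 0.7) = 0.3300/0.6000 = 0.5500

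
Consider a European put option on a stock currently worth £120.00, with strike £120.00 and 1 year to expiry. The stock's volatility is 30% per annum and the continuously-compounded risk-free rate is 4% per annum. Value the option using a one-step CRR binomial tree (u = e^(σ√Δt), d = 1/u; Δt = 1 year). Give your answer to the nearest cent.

CRR parameters: u = e^(σ√Δt) = e^(0.3·√1) = 1.3499, d = 1/u = 0.7408
Per-period rate: rΔt = 0.04·1 = 0.04, so R = e^0.04 = 1.0408
Risk-neutral probability p = (e^0.04 − 0.7408)/(1.3499 − 0.7408) = 0.3000/0.6090 = 0.4926
Terminal stock prices: S_u = 162, S_d = 88.9
Terminal payoffs (K − S): max(-41.98, 0) = 0, max(31.1, 0) = 31.1
Node 0 (S = 120): V_0 = e^(−0.04)·[0.4926·0.0000 + 0.5074·31.1018] = 15.1633

£15.16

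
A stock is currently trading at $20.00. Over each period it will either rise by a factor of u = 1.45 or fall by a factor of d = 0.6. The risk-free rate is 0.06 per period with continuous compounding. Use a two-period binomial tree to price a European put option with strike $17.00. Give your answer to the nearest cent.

Risk-neutral probability p = (e^0.06 − 0.6)/(1.45 − 0.6) = 0.4618/0.8500 = 0.5433
Terminal stock prices: S_uu = 42.05, S_ud = 17.4, S_dd = 7.2
Terminal payoffs (K − S): max(-25.05, 0) = 0, max(-0.4, 0) = 0, max(9.8, 0) = 9.8
Node u (S = 29): V_u = e^(−0.06)·[0.5433·0.0000 + 0.4567·0.0000] = 0.0000
Node d (S = 12): V_d = e^(−0.06)·[0.5433·0.0000 + 0.4567·9.8000] = 4.2147
Node 0 (S = 20): V_0 = e^(−0.06)·[0.5433·0.0000 + 0.4567·4.2147] = 1.8126

$1.81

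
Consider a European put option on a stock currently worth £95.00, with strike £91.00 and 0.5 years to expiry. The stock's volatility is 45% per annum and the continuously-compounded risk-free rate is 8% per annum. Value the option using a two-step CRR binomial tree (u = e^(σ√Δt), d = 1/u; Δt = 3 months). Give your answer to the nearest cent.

£7.65

CRR parameters: u = e^(σ√Δt) = e^(0.45·√0.25) = 1.2523, d = 1/u = 0.7985
Per-period rate: rΔt = 0.08·0.25 = 0.02, so R = e^0.02 = 1.0202
Risk-neutral probability p = (e^0.02 − 0.7985)/(1.2523 − 0.7985) = 0.2217/0.4538 = 0.4885
Terminal stock prices: S_uu = 149, S_ud = 95, S_dd = 60.57
Terminal payoffs (K − S): max(-57.99, 0) = 0, max(-4, 0) = 0, max(30.43, 0) = 30.43
Node u (S = 119): V_u = e^(−0.02)·[0.4885·0.0000 + 0.5115·0.0000] = 0.0000
Node d (S = 75.86): V_d = e^(−0.02)·[0.4885·0.0000 + 0.5115·30.4253] = 15.2544
Node 0 (S = 95): V_0 = e^(−0.02)·[0.4885·0.0000 + 0.5115·15.2544] = 7.6481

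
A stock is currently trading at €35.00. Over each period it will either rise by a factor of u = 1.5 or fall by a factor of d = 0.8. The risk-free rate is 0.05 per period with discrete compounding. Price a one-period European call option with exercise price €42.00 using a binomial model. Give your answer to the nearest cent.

Risk-neutral probability p = (1 + 0.05 − 0.8)/(1.5 − 0.8) = 0.2500/0.7000 = 0.3571
Terminal stock prices: S_u = 52.5, S_d = 28
Terminal payoffs (S − K): max(10.5, 0) = 10.5, max(-14, 0) = 0
Node 0 (S = 35): V_0 = 1/1.05·[0.3571·10.5000 + 0.6429·0.0000] = 3.5714

€3.57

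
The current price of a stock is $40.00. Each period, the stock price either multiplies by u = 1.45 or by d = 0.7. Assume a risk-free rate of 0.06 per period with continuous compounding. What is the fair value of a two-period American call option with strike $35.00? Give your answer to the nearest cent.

$12.62

Risk-neutral probability p = (e^0.06 − 0.7)/(1.45 − 0.7) = 0.3618/0.7500 = 0.4824
Terminal stock prices: S_uu = 84.1, S_ud = 40.6, S_dd = 19.6
Terminal payoffs (S − K): max(49.1, 0) = 49.1, max(5.6, 0) = 5.6, max(-15.4, 0) = 0
Node u (S = 58): continuation = e^(−0.06)·[0.4824·49.1000 + 0.5176·5.6000] = 25.0382; exercise value = 23.0000 ≤ continuation, so V_u = 25.0382
Node d (S = 28): continuation = e^(−0.06)·[0.4824·5.6000 + 0.5176·0.0000] = 2.5444; exercise value = 0.0000 ≤ continuation, so V_d = 2.5444
Node 0 (S = 40): continuation = e^(−0.06)·[0.4824·25.0382 + 0.5176·2.5444] = 12.6164; exercise value = 5.0000 ≤ continuation, so V_0 = 12.6164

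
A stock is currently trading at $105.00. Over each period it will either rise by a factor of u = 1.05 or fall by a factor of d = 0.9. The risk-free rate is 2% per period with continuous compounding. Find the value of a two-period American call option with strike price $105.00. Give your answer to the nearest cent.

Risk-neutral probability p = (e^0.02 − 0.9)/(1.05 − 0.9) = 0.1202/0.1500 = 0.8013
Terminal stock prices: S_uu = 115.8, S_ud = 99.23, S_dd = 85.05
Terminal payoffs (S − K): max(10.76, 0) = 10.76, max(-5.775, 0) = 0, max(-19.95, 0) = 0
Node u (S = 110.2): continuation = e^(−0.02)·[0.8013·10.7625 + 0.1987·0.0000] = 8.4537; exercise value = 5.2500 ≤ continuation, so V_u = 8.4537
Node d (S = 94.5): continuation = e^(−0.02)·[0.8013·0.0000 + 0.1987·0.0000] = 0.0000; exercise value = 0.0000 ≤ continuation, so V_d = 0.0000
Node 0 (S = 105): continuation = e^(−0.02)·[0.8013·8.4537 + 0.1987·0.0000] = 6.6401; exercise value = 0.0000 ≤ continuation, so V_0 = 6.6401

$6.64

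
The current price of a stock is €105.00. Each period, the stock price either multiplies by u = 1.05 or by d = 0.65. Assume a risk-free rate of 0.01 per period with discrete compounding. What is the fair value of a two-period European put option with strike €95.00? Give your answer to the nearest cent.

€4.61

Risk-neutral probability p = (1 + 0.01 − 0.65)/(1.05 − 0.65) = 0.3600/0.4000 = 0.9000
Terminal stock prices: S_uu = 115.8, S_ud = 71.66, S_dd = 44.36
Terminal payoffs (K − S): max(-20.76, 0) = 0, max(23.34, 0) = 23.34, max(50.64, 0) = 50.64
Node u (S = 110.2): V_u = 1/1.01·[0.9000·0.0000 + 0.1000·23.3375] = 2.3106
Node d (S = 68.25): V_d = 1/1.01·[0.9000·23.3375 + 0.1000·50.6375] = 25.8094
Node 0 (S = 105): V_0 = 1/1.01·[0.9000·2.3106 + 0.1000·25.8094] = 4.6144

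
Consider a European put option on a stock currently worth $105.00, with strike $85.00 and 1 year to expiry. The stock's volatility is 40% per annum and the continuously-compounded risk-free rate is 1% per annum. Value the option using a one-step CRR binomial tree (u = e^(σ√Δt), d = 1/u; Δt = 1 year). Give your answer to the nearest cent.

CRR parameters: u = e^(σ√Δt) = e^(0.4·√1) = 1.4918, d = 1/u = 0.6703
Per-period rate: rΔt = 0.01·1 = 0.01, so R = e^0.01 = 1.0101
Risk-neutral probability p = (e^0.01 − 0.6703)/(1.4918 − 0.6703) = 0.3397/0.8215 = 0.4135
Terminal stock prices: S_u = 156.6, S_d = 70.38
Terminal payoffs (K − S): max(-71.64, 0) = 0, max(14.62, 0) = 14.62
Node 0 (S = 105): V_0 = e^(−0.01)·[0.4135·0.0000 + 0.5865·14.6164] = 8.4865

$8.49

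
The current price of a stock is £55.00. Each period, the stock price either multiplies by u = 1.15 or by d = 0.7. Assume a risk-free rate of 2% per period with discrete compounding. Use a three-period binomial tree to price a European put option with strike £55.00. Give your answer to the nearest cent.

£6.54

Risk-neutral probability p = (1 + 0.02 − 0.7)/(1.15 − 0.7) = 0.3200/0.4500 = 0.7111
Terminal stock prices: S_uuu = 83.65, S_uud = 50.92, S_udd = 30.99, S_ddd = 18.86
Terminal payoffs (K − S): max(-28.65, 0) = 0, max(4.084, 0) = 4.084, max(24.01, 0) = 24.01, max(36.14, 0) = 36.14
Node uu (S = 72.74): V_uu = 1/1.02·[0.7111·0.0000 + 0.2889·4.0838] = 1.1566
Node ud (S = 44.27): V_ud = 1/1.02·[0.7111·4.0838 + 0.2889·24.0075] = 9.6466
Node dd (S = 26.95): V_dd = 1/1.02·[0.7111·24.0075 + 0.2889·36.1350] = 26.9716
Node u (S = 63.25): V_u = 1/1.02·[0.7111·1.1566 + 0.2889·9.6466] = 3.5385
Node d (S = 38.5): V_d = 1/1.02·[0.7111·9.6466 + 0.2889·26.9716] = 14.3643
Node 0 (S = 55): V_0 = 1/1.02·[0.7111·3.5385 + 0.2889·14.3643] = 6.5352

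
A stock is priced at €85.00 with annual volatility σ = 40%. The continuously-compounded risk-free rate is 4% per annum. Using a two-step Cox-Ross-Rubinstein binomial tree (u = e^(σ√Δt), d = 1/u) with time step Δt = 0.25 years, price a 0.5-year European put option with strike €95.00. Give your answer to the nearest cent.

€15.16

CRR parameters: u = e^(σ√Δt) = e^(0.4·√0.25) = 1.2214, d = 1/u = 0.8187
Per-period rate: rΔt = 0.04·0.25 = 0.01, so R = e^0.01 = 1.0101
Risk-neutral probability p = (e^0.01 − 0.8187)/(1.2214 − 0.8187) = 0.1913/0.4027 = 0.4751
Terminal stock prices: S_uu = 126.8, S_ud = 85, S_dd = 56.98
Terminal payoffs (K − S): max(-31.81, 0) = 0, max(10, 0) = 10, max(38.02, 0) = 38.02
Node u (S = 103.8): V_u = e^(−0.01)·[0.4751·0.0000 + 0.5249·10.0000] = 5.1965
Node d (S = 69.59): V_d = e^(−0.01)·[0.4751·10.0000 + 0.5249·38.0228] = 24.4626
Node 0 (S = 85): V_0 = e^(−0.01)·[0.4751·5.1965 + 0.5249·24.4626] = 15.1565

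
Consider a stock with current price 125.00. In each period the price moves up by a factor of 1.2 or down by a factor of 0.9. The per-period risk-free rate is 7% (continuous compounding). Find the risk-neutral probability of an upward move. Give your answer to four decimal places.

p = 0.5750

Risk-neutral probability p = (e^0.07 − 0.9)/(1.2 − 0.9) = 0.1725/0.3000 = 0.5750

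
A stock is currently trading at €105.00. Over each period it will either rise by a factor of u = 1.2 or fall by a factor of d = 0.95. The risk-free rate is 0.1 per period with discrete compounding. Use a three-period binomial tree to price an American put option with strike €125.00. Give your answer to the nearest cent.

Risk-neutral probability p = (1 + 0.1 − 0.95)/(1.2 − 0.95) = 0.1500/0.2500 = 0.6000
Terminal stock prices: S_uuu = 181.4, S_uud = 143.6, S_udd = 113.7, S_ddd = 90.02
Terminal payoffs (K − S): max(-56.44, 0) = 0, max(-18.64, 0) = 0, max(11.29, 0) = 11.29, max(34.98, 0) = 34.98
Node uu (S = 151.2): continuation = 1/1.1·[0.6000·0.0000 + 0.4000·0.0000] = 0.0000; exercise value = 0.0000 ≤ continuation, so V_uu = 0.0000
Node ud (S = 119.7): continuation = 1/1.1·[0.6000·0.0000 + 0.4000·11.2850] = 4.1036; exercise value = 5.3000 > continuation, so V_ud = 5.3000 (exercise)
Node dd (S = 94.76): continuation = 1/1.1·[0.6000·11.2850 + 0.4000·34.9756] = 18.8739; exercise value = 30.2375 > continuation, so V_dd = 30.2375 (exercise)
Node u (S = 126): continuation = 1/1.1·[0.6000·0.0000 + 0.4000·5.3000] = 1.9273; exercise value = 0.0000 ≤ continuation, so V_u = 1.9273
Node d (S = 99.75): continuation = 1/1.1·[0.6000·5.3000 + 0.4000·30.2375] = 13.8864; exercise value = 25.2500 > continuation, so V_d = 25.2500 (exercise)
Node 0 (S = 105): continuation = 1/1.1·[0.6000·1.9273 + 0.4000·25.2500] = 10.2331; exercise value = 20.0000 > continuation, so V_0 = 20.0000 (exercise)

€20.00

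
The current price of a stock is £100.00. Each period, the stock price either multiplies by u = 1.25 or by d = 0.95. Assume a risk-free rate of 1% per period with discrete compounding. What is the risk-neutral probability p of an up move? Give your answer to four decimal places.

p = 0.2000

Risk-neutral probability p = (1 + 0.01 − 0.95)/(1.25 − 0.95) = 0.0600/0.3000 = 0.2000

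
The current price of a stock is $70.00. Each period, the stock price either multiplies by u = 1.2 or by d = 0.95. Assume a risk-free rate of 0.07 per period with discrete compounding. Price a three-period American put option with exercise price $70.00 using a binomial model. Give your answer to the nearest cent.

$1.70

Risk-neutral probability p = (1 + 0.07 − 0.95)/(1.2 − 0.95) = 0.1200/0.2500 = 0.4800
Terminal stock prices: S_uuu = 121, S_uud = 95.76, S_udd = 75.81, S_ddd = 60.02
Terminal payoffs (K − S): max(-50.96, 0) = 0, max(-25.76, 0) = 0, max(-5.81, 0) = 0, max(9.984, 0) = 9.984
Node uu (S = 100.8): continuation = 1/1.07·[0.4800·0.0000 + 0.5200·0.0000] = 0.0000; exercise value = 0.0000 ≤ continuation, so V_uu = 0.0000
Node ud (S = 79.8): continuation = 1/1.07·[0.4800·0.0000 + 0.5200·0.0000] = 0.0000; exercise value = 0.0000 ≤ continuation, so V_ud = 0.0000
Node dd (S = 63.17): continuation = 1/1.07·[0.4800·0.0000 + 0.5200·9.9838] = 4.8519; exercise value = 6.8250 > continuation, so V_dd = 6.8250 (exercise)
Node u (S = 84): continuation = 1/1.07·[0.4800·0.0000 + 0.5200·0.0000] = 0.0000; exercise value = 0.0000 ≤ continuation, so V_u = 0.0000
Node d (S = 66.5): continuation = 1/1.07·[0.4800·0.0000 + 0.5200·6.8250] = 3.3168; exercise value = 3.5000 > continuation, so V_d = 3.5000 (exercise)
Node 0 (S = 70): continuation = 1/1.07·[0.4800·0.0000 + 0.5200·3.5000] = 1.7009; exercise value = 0.0000 ≤ continuation, so V_0 = 1.7009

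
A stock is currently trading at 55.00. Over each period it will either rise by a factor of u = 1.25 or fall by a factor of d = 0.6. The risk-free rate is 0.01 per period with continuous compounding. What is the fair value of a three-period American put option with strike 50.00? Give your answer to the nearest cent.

8.32

Risk-neutral probability p = (e^0.01 − 0.6)/(1.25 − 0.6) = 0.4101/0.6500 = 0.6308
Terminal stock prices: S_uuu = 107.4, S_uud = 51.56, S_udd = 24.75, S_ddd = 11.88
Terminal payoffs (K − S): max(-57.42, 0) = 0, max(-1.562, 0) = 0, max(25.25, 0) = 25.25, max(38.12, 0) = 38.12
Node uu (S = 85.94): continuation = e^(−0.01)·[0.6308·0.0000 + 0.3692·0.0000] = 0.0000; exercise value = 0.0000 ≤ continuation, so V_uu = 0.0000
Node ud (S = 41.25): continuation = e^(−0.01)·[0.6308·0.0000 + 0.3692·25.2500] = 9.2284; exercise value = 8.7500 ≤ continuation, so V_ud = 9.2284
Node dd (S = 19.8): continuation = e^(−0.01)·[0.6308·25.2500 + 0.3692·38.1200] = 29.7025; exercise value = 30.2000 > continuation, so V_dd = 30.2000 (exercise)
Node u (S = 68.75): continuation = e^(−0.01)·[0.6308·0.0000 + 0.3692·9.2284] = 3.3728; exercise value = 0.0000 ≤ continuation, so V_u = 3.3728
Node d (S = 33): continuation = e^(−0.01)·[0.6308·9.2284 + 0.3692·30.2000] = 16.8013; exercise value = 17.0000 > continuation, so V_d = 17.0000 (exercise)
Node 0 (S = 55): continuation = e^(−0.01)·[0.6308·3.3728 + 0.3692·17.0000] = 8.3197; exercise value = 0.0000 ≤ continuation, so V_0 = 8.3197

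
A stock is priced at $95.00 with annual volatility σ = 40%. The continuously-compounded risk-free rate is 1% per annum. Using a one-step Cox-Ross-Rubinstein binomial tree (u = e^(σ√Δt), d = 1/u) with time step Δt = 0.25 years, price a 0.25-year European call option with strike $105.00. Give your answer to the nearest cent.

$5.02

CRR parameters: u = e^(σ√Δt) = e^(0.4·√0.25) = 1.2214, d = 1/u = 0.8187
Per-period rate: rΔt = 0.01·0.25 = 0.0025, so R = e^0.0025 = 1.0025
Risk-neutral probability p = (e^0.0025 − 0.8187)/(1.2214 − 0.8187) = 0.1838/0.4027 = 0.4564
Terminal stock prices: S_u = 116, S_d = 77.78
Terminal payoffs (S − K): max(11.03, 0) = 11.03, max(-27.22, 0) = 0
Node 0 (S = 95): V_0 = e^(−0.0025)·[0.4564·11.0333 + 0.5436·0.0000] = 5.0228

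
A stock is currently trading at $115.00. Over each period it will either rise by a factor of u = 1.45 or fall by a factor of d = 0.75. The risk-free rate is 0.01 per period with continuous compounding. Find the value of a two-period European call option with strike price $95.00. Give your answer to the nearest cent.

$33.62

Risk-neutral probability p = (e^0.01 − 0.75)/(1.45 − 0.75) = 0.2601/0.7000 = 0.3715
Terminal stock prices: S_uu = 241.8, S_ud = 125.1, S_dd = 64.69
Terminal payoffs (S − K): max(146.8, 0) = 146.8, max(30.06, 0) = 30.06, max(-30.31, 0) = 0
Node u (S = 166.8): V_u = e^(−0.01)·[0.3715·146.7875 + 0.6285·30.0625] = 72.6953
Node d (S = 86.25): V_d = e^(−0.01)·[0.3715·30.0625 + 0.6285·0.0000] = 11.0571
Node 0 (S = 115): V_0 = e^(−0.01)·[0.3715·72.6953 + 0.6285·11.0571] = 33.6178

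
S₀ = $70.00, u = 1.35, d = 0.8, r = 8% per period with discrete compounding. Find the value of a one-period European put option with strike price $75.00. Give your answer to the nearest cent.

$8.64

Risk-neutral probability p = (1 + 0.08 − 0.8)/(1.35 − 0.8) = 0.2800/0.5500 = 0.5091
Terminal stock prices: S_u = 94.5, S_d = 56
Terminal payoffs (K − S): max(-19.5, 0) = 0, max(19, 0) = 19
Node 0 (S = 70): V_0 = 1/1.08·[0.5091·0.0000 + 0.4909·19.0000] = 8.6364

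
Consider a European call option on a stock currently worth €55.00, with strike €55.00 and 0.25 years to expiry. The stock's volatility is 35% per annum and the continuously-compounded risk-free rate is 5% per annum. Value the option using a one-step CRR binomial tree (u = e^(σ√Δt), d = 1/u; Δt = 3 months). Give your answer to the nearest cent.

€5.11

CRR parameters: u = e^(σ√Δt) = e^(0.35·√0.25) = 1.1912, d = 1/u = 0.8395
Per-period rate: rΔt = 0.05·0.25 = 0.0125, so R = e^0.0125 = 1.0126
Risk-neutral probability p = (e^0.0125 − 0.8395)/(1.1912 − 0.8395) = 0.1731/0.3518 = 0.4921
Terminal stock prices: S_u = 65.52, S_d = 46.17
Terminal payoffs (S − K): max(10.52, 0) = 10.52, max(-8.83, 0) = 0
Node 0 (S = 55): V_0 = e^(−0.0125)·[0.4921·10.5185 + 0.5079·0.0000] = 5.1121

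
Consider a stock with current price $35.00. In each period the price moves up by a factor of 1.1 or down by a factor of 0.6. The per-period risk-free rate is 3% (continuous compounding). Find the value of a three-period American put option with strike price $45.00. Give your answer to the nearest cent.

Risk-neutral probability p = (e^0.03 − 0.6)/(1.1 − 0.6) = 0.4305/0.5000 = 0.8609
Terminal stock prices: S_uuu = 46.59, S_uud = 25.41, S_udd = 13.86, S_ddd = 7.56
Terminal payoffs (K − S): max(-1.585, 0) = 0, max(19.59, 0) = 19.59, max(31.14, 0) = 31.14, max(37.44, 0) = 37.44
Node uu (S = 42.35): continuation = e^(−0.03)·[0.8609·0.0000 + 0.1391·19.5900] = 2.6443; exercise value = 2.6500 > continuation, so V_uu = 2.6500 (exercise)
Node ud (S = 23.1): continuation = e^(−0.03)·[0.8609·19.5900 + 0.1391·31.1400] = 20.5700; exercise value = 21.9000 > continuation, so V_ud = 21.9000 (exercise)
Node dd (S = 12.6): continuation = e^(−0.03)·[0.8609·31.1400 + 0.1391·37.4400] = 31.0700; exercise value = 32.4000 > continuation, so V_dd = 32.4000 (exercise)
Node u (S = 38.5): continuation = e^(−0.03)·[0.8609·2.6500 + 0.1391·21.9000] = 5.1700; exercise value = 6.5000 > continuation, so V_u = 6.5000 (exercise)
Node d (S = 21): continuation = e^(−0.03)·[0.8609·21.9000 + 0.1391·32.4000] = 22.6700; exercise value = 24.0000 > continuation, so V_d = 24.0000 (exercise)
Node 0 (S = 35): continuation = e^(−0.03)·[0.8609·6.5000 + 0.1391·24.0000] = 8.6700; exercise value = 10.0000 > continuation, so V_0 = 10.0000 (exercise)

$10.00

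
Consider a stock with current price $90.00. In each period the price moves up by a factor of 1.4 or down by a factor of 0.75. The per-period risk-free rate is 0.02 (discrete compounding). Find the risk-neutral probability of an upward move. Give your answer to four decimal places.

Risk-neutral probability p = (1 + 0.02 − 0.75)/(1.4 − 0.75) = 0.2700/0.6500 = 0.4154

p = 0.4154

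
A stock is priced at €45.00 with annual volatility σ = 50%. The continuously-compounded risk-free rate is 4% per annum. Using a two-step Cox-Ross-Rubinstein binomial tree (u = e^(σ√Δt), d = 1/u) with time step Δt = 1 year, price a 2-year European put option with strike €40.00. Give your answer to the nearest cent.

€7.36

CRR parameters: u = e^(σ√Δt) = e^(0.5·√1) = 1.6487, d = 1/u = 0.6065
Per-period rate: rΔt = 0.04·1 = 0.04, so R = e^0.04 = 1.0408
Risk-neutral probability p = (e^0.04 − 0.6065)/(1.6487 − 0.6065) = 0.4343/1.0422 = 0.4167
Terminal stock prices: S_uu = 122.3, S_ud = 45, S_dd = 16.55
Terminal payoffs (K − S): max(-82.32, 0) = 0, max(-5, 0) = 0, max(23.45, 0) = 23.45
Node u (S = 74.19): V_u = e^(−0.04)·[0.4167·0.0000 + 0.5833·0.0000] = 0.0000
Node d (S = 27.29): V_d = e^(−0.04)·[0.4167·0.0000 + 0.5833·23.4454] = 13.1395
Node 0 (S = 45): V_0 = e^(−0.04)·[0.4167·0.0000 + 0.5833·13.1395] = 7.3638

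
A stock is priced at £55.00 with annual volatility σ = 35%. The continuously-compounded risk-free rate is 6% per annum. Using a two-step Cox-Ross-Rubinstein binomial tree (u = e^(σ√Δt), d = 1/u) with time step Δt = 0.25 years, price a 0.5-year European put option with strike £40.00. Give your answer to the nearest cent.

£0.30

CRR parameters: u = e^(σ√Δt) = e^(0.35·√0.25) = 1.1912, d = 1/u = 0.8395
Per-period rate: rΔt = 0.06·0.25 = 0.015, so R = e^0.015 = 1.0151
Risk-neutral probability p = (e^0.015 − 0.8395)/(1.1912 − 0.8395) = 0.1757/0.3518 = 0.4993
Terminal stock prices: S_uu = 78.05, S_ud = 55, S_dd = 38.76
Terminal payoffs (K − S): max(-38.05, 0) = 0, max(-15, 0) = 0, max(1.242, 0) = 1.242
Node u (S = 65.52): V_u = e^(−0.015)·[0.4993·0.0000 + 0.5007·0.0000] = 0.0000
Node d (S = 46.17): V_d = e^(−0.015)·[0.4993·0.0000 + 0.5007·1.2422] = 0.6127
Node 0 (S = 55): V_0 = e^(−0.015)·[0.4993·0.0000 + 0.5007·0.6127] = 0.3022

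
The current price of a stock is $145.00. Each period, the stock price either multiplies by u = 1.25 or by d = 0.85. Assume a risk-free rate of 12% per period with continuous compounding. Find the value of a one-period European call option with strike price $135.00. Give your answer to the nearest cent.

Risk-neutral probability p = (e^0.12 − 0.85)/(1.25 − 0.85) = 0.2775/0.4000 = 0.6937
Terminal stock prices: S_u = 181.2, S_d = 123.2
Terminal payoffs (S − K): max(46.25, 0) = 46.25, max(-11.75, 0) = 0
Node 0 (S = 145): V_0 = e^(−0.12)·[0.6937·46.2500 + 0.3063·0.0000] = 28.4574

$28.46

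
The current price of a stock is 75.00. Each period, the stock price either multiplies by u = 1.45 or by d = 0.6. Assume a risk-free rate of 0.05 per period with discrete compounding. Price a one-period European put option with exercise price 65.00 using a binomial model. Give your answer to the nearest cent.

Risk-neutral probability p = (1 + 0.05 − 0.6)/(1.45 − 0.6) = 0.4500/0.8500 = 0.5294
Terminal stock prices: S_u = 108.8, S_d = 45
Terminal payoffs (K − S): max(-43.75, 0) = 0, max(20, 0) = 20
Node 0 (S = 75): V_0 = 1/1.05·[0.5294·0.0000 + 0.4706·20.0000] = 8.9636

8.96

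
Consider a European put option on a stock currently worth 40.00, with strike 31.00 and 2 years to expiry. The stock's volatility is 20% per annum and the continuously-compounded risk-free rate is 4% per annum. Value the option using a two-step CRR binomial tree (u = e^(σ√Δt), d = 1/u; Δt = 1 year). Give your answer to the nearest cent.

CRR parameters: u = e^(σ√Δt) = e^(0.2·√1) = 1.2214, d = 1/u = 0.8187
Per-period rate: rΔt = 0.04·1 = 0.04, so R = e^0.04 = 1.0408
Risk-neutral probability p = (e^0.04 − 0.8187)/(1.2214 − 0.8187) = 0.2221/0.4027 = 0.5515
Terminal stock prices: S_uu = 59.67, S_ud = 40, S_dd = 26.81
Terminal payoffs (K − S): max(-28.67, 0) = 0, max(-9, 0) = 0, max(4.187, 0) = 4.187
Node u (S = 48.86): V_u = e^(−0.04)·[0.5515·0.0000 + 0.4485·0.0000] = 0.0000
Node d (S = 32.75): V_d = e^(−0.04)·[0.5515·0.0000 + 0.4485·4.1872] = 1.8043
Node 0 (S = 40): V_0 = e^(−0.04)·[0.5515·0.0000 + 0.4485·1.8043] = 0.7775

0.78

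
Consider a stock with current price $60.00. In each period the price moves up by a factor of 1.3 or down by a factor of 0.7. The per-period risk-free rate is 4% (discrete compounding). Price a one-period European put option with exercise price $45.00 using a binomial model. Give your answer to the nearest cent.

$1.25

Risk-neutral probability p = (1 + 0.04 − 0.7)/(1.3 − 0.7) = 0.3400/0.6000 = 0.5667
Terminal stock prices: S_u = 78, S_d = 42
Terminal payoffs (K − S): max(-33, 0) = 0, max(3, 0) = 3
Node 0 (S = 60): V_0 = 1/1.04·[0.5667·0.0000 + 0.4333·3.0000] = 1.2500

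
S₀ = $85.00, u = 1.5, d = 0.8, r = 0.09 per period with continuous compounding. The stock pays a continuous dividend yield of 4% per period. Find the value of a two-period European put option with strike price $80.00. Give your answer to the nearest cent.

Per-period risk-free factor R = e^0.09 = 1.0942; dividend-adjusted growth = e^(0.09−0.04) = 1.0513.
Risk-neutral probability p = (1.0513 − 0.8)/(1.5 − 0.8) = 0.2513/0.7000 = 0.3590
Terminal stock prices: S_uu = 191.2, S_ud = 102, S_dd = 54.4
Terminal payoffs (K − S): max(-111.2, 0) = 0, max(-22, 0) = 0, max(25.6, 0) = 25.6
Node u (S = 127.5): V_u = e^(−0.09)·[0.3590·0.0000 + 0.6410·0.0000] = 0.0000
Node d (S = 68): V_d = e^(−0.09)·[0.3590·0.0000 + 0.6410·25.6000] = 14.9982
Node 0 (S = 85): V_0 = e^(−0.09)·[0.3590·0.0000 + 0.6410·14.9982] = 8.7870

$8.79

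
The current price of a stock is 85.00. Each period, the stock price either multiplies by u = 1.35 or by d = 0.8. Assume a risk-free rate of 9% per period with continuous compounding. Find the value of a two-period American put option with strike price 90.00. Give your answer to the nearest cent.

9.35

Risk-neutral probability p = (e^0.09 − 0.8)/(1.35 − 0.8) = 0.2942/0.5500 = 0.5349
Terminal stock prices: S_uu = 154.9, S_ud = 91.8, S_dd = 54.4
Terminal payoffs (K − S): max(-64.91, 0) = 0, max(-1.8, 0) = 0, max(35.6, 0) = 35.6
Node u (S = 114.8): continuation = e^(−0.09)·[0.5349·0.0000 + 0.4651·0.0000] = 0.0000; exercise value = 0.0000 ≤ continuation, so V_u = 0.0000
Node d (S = 68): continuation = e^(−0.09)·[0.5349·0.0000 + 0.4651·35.6000] = 15.1337; exercise value = 22.0000 > continuation, so V_d = 22.0000 (exercise)
Node 0 (S = 85): continuation = e^(−0.09)·[0.5349·0.0000 + 0.4651·22.0000] = 9.3523; exercise value = 5.0000 ≤ continuation, so V_0 = 9.3523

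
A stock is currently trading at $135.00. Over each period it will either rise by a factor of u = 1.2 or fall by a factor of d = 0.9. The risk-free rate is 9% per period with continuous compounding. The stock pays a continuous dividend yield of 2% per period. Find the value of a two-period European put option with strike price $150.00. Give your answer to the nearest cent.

$7.85

Per-period risk-free factor R = e^0.09 = 1.0942; dividend-adjusted growth = e^(0.09−0.02) = 1.0725.
Risk-neutral probability p = (1.0725 − 0.9)/(1.2 − 0.9) = 0.1725/0.3000 = 0.5750
Terminal stock prices: S_uu = 194.4, S_ud = 145.8, S_dd = 109.4
Terminal payoffs (K − S): max(-44.4, 0) = 0, max(4.2, 0) = 4.2, max(40.65, 0) = 40.65
Node u (S = 162): V_u = e^(−0.09)·[0.5750·0.0000 + 0.4250·4.2000] = 1.6313
Node d (S = 121.5): V_d = e^(−0.09)·[0.5750·4.2000 + 0.4250·40.6500] = 17.9955
Node 0 (S = 135): V_0 = e^(−0.09)·[0.5750·1.6313 + 0.4250·17.9955] = 7.8467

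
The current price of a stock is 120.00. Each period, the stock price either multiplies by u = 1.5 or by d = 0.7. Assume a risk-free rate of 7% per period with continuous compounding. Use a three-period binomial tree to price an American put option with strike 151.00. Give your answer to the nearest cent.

Risk-neutral probability p = (e^0.07 − 0.7)/(1.5 − 0.7) = 0.3725/0.8000 = 0.4656
Terminal stock prices: S_uuu = 405, S_uud = 189, S_udd = 88.2, S_ddd = 41.16
Terminal payoffs (K − S): max(-254, 0) = 0, max(-38, 0) = 0, max(62.8, 0) = 62.8, max(109.8, 0) = 109.8
Node uu (S = 270): continuation = e^(−0.07)·[0.4656·0.0000 + 0.5344·0.0000] = 0.0000; exercise value = 0.0000 ≤ continuation, so V_uu = 0.0000
Node ud (S = 126): continuation = e^(−0.07)·[0.4656·0.0000 + 0.5344·62.8000] = 31.2894; exercise value = 25.0000 ≤ continuation, so V_ud = 31.2894
Node dd (S = 58.8): continuation = e^(−0.07)·[0.4656·62.8000 + 0.5344·109.8400] = 81.9915; exercise value = 92.2000 > continuation, so V_dd = 92.2000 (exercise)
Node u (S = 180): continuation = e^(−0.07)·[0.4656·0.0000 + 0.5344·31.2894] = 15.5896; exercise value = 0.0000 ≤ continuation, so V_u = 15.5896
Node d (S = 84): continuation = e^(−0.07)·[0.4656·31.2894 + 0.5344·92.2000] = 59.5220; exercise value = 67.0000 > continuation, so V_d = 67.0000 (exercise)
Node 0 (S = 120): continuation = e^(−0.07)·[0.4656·15.5896 + 0.5344·67.0000] = 40.1503; exercise value = 31.0000 ≤ continuation, so V_0 = 40.1503

40.15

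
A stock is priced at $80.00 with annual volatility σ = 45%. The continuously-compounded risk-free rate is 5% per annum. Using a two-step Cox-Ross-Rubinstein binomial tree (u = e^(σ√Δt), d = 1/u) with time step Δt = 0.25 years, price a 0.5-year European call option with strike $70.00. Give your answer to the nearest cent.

CRR parameters: u = e^(σ√Δt) = e^(0.45·√0.25) = 1.2523, d = 1/u = 0.7985
Per-period rate: rΔt = 0.05·0.25 = 0.0125, so R = e^0.0125 = 1.0126
Risk-neutral probability p = (e^0.0125 − 0.7985)/(1.2523 − 0.7985) = 0.2141/0.4538 = 0.4717
Terminal stock prices: S_uu = 125.5, S_ud = 80, S_dd = 51.01
Terminal payoffs (S − K): max(55.46, 0) = 55.46, max(10, 0) = 10, max(-18.99, 0) = 0
Node u (S = 100.2): V_u = e^(−0.0125)·[0.4717·55.4650 + 0.5283·10.0000] = 31.0554
Node d (S = 63.88): V_d = e^(−0.0125)·[0.4717·10.0000 + 0.5283·0.0000] = 4.6584
Node 0 (S = 80): V_0 = e^(−0.0125)·[0.4717·31.0554 + 0.5283·4.6584] = 16.8974

$16.90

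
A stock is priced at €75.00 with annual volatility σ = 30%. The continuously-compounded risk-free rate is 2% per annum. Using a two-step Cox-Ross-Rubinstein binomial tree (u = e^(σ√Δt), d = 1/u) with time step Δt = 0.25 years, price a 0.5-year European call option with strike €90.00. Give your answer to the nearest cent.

€2.56

CRR parameters: u = e^(σ√Δt) = e^(0.3·√0.25) = 1.1618, d = 1/u = 0.8607
Per-period rate: rΔt = 0.02·0.25 = 0.005, so R = e^0.005 = 1.0050
Risk-neutral probability p = (e^0.005 − 0.8607)/(1.1618 − 0.8607) = 0.1443/0.3011 = 0.4792
Terminal stock prices: S_uu = 101.2, S_ud = 75, S_dd = 55.56
Terminal payoffs (S − K): max(11.24, 0) = 11.24, max(-15, 0) = 0, max(-34.44, 0) = 0
Node u (S = 87.14): V_u = e^(−0.005)·[0.4792·11.2394 + 0.5208·0.0000] = 5.3592
Node d (S = 64.55): V_d = e^(−0.005)·[0.4792·0.0000 + 0.5208·0.0000] = 0.0000
Node 0 (S = 75): V_0 = e^(−0.005)·[0.4792·5.3592 + 0.5208·0.0000] = 2.5554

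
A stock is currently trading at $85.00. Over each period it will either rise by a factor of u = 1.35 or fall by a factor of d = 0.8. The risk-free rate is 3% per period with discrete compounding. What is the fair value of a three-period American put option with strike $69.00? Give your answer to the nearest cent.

Risk-neutral probability p = (1 + 0.03 − 0.8)/(1.35 − 0.8) = 0.2300/0.5500 = 0.4182
Terminal stock prices: S_uuu = 209.1, S_uud = 123.9, S_udd = 73.44, S_ddd = 43.52
Terminal payoffs (K − S): max(-140.1, 0) = 0, max(-54.93, 0) = 0, max(-4.44, 0) = 0, max(25.48, 0) = 25.48
Node uu (S = 154.9): continuation = 1/1.03·[0.4182·0.0000 + 0.5818·0.0000] = 0.0000; exercise value = 0.0000 ≤ continuation, so V_uu = 0.0000
Node ud (S = 91.8): continuation = 1/1.03·[0.4182·0.0000 + 0.5818·0.0000] = 0.0000; exercise value = 0.0000 ≤ continuation, so V_ud = 0.0000
Node dd (S = 54.4): continuation = 1/1.03·[0.4182·0.0000 + 0.5818·25.4800] = 14.3929; exercise value = 14.6000 > continuation, so V_dd = 14.6000 (exercise)
Node u (S = 114.8): continuation = 1/1.03·[0.4182·0.0000 + 0.5818·0.0000] = 0.0000; exercise value = 0.0000 ≤ continuation, so V_u = 0.0000
Node d (S = 68): continuation = 1/1.03·[0.4182·0.0000 + 0.5818·14.6000] = 8.2471; exercise value = 1.0000 ≤ continuation, so V_d = 8.2471
Node 0 (S = 85): continuation = 1/1.03·[0.4182·0.0000 + 0.5818·8.2471] = 4.6586; exercise value = 0.0000 ≤ continuation, so V_0 = 4.6586

$4.66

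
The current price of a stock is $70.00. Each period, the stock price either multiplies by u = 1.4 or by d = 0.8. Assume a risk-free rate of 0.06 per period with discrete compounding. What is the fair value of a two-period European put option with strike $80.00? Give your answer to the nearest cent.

Risk-neutral probability p = (1 + 0.06 − 0.8)/(1.4 − 0.8) = 0.2600/0.6000 = 0.4333
Terminal stock prices: S_uu = 137.2, S_ud = 78.4, S_dd = 44.8
Terminal payoffs (K − S): max(-57.2, 0) = 0, max(1.6, 0) = 1.6, max(35.2, 0) = 35.2
Node u (S = 98): V_u = 1/1.06·[0.4333·0.0000 + 0.5667·1.6000] = 0.8553
Node d (S = 56): V_d = 1/1.06·[0.4333·1.6000 + 0.5667·35.2000] = 19.4717
Node 0 (S = 70): V_0 = 1/1.06·[0.4333·0.8553 + 0.5667·19.4717] = 10.7591

$10.76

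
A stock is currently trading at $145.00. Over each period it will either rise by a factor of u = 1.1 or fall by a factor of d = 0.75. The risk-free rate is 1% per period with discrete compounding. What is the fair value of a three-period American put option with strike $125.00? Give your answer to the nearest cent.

Risk-neutral probability p = (1 + 0.01 − 0.75)/(1.1 − 0.75) = 0.2600/0.3500 = 0.7429
Terminal stock prices: S_uuu = 193, S_uud = 131.6, S_udd = 89.72, S_ddd = 61.17
Terminal payoffs (K − S): max(-68, 0) = 0, max(-6.588, 0) = 0, max(35.28, 0) = 35.28, max(63.83, 0) = 63.83
Node uu (S = 175.5): continuation = 1/1.01·[0.7429·0.0000 + 0.2571·0.0000] = 0.0000; exercise value = 0.0000 ≤ continuation, so V_uu = 0.0000
Node ud (S = 119.6): continuation = 1/1.01·[0.7429·0.0000 + 0.2571·35.2812] = 8.9825; exercise value = 5.3750 ≤ continuation, so V_ud = 8.9825
Node dd (S = 81.56): continuation = 1/1.01·[0.7429·35.2812 + 0.2571·63.8281] = 42.1999; exercise value = 43.4375 > continuation, so V_dd = 43.4375 (exercise)
Node u (S = 159.5): continuation = 1/1.01·[0.7429·0.0000 + 0.2571·8.9825] = 2.2869; exercise value = 0.0000 ≤ continuation, so V_u = 2.2869
Node d (S = 108.8): continuation = 1/1.01·[0.7429·8.9825 + 0.2571·43.4375] = 17.6657; exercise value = 16.2500 ≤ continuation, so V_d = 17.6657
Node 0 (S = 145): continuation = 1/1.01·[0.7429·2.2869 + 0.2571·17.6657] = 6.1797; exercise value = 0.0000 ≤ continuation, so V_0 = 6.1797

$6.18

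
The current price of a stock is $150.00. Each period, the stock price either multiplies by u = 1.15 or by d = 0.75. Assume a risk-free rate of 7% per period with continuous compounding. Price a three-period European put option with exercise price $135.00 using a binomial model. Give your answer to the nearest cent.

Risk-neutral probability p = (e^0.07 − 0.75)/(1.15 − 0.75) = 0.3225/0.4000 = 0.8063
Terminal stock prices: S_uuu = 228.1, S_uud = 148.8, S_udd = 97.03, S_ddd = 63.28
Terminal payoffs (K − S): max(-93.13, 0) = 0, max(-13.78, 0) = 0, max(37.97, 0) = 37.97, max(71.72, 0) = 71.72
Node uu (S = 198.4): V_uu = e^(−0.07)·[0.8063·0.0000 + 0.1937·0.0000] = 0.0000
Node ud (S = 129.4): V_ud = e^(−0.07)·[0.8063·0.0000 + 0.1937·37.9688] = 6.8584
Node dd (S = 84.38): V_dd = e^(−0.07)·[0.8063·37.9688 + 0.1937·71.7188] = 41.4982
Node u (S = 172.5): V_u = e^(−0.07)·[0.8063·0.0000 + 0.1937·6.8584] = 1.2388
Node d (S = 112.5): V_d = e^(−0.07)·[0.8063·6.8584 + 0.1937·41.4982] = 12.6518
Node 0 (S = 150): V_0 = e^(−0.07)·[0.8063·1.2388 + 0.1937·12.6518] = 3.2166

$3.22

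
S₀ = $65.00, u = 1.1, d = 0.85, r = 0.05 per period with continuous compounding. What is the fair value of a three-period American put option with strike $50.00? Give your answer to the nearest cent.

$0.10

Risk-neutral probability p = (e^0.05 − 0.85)/(1.1 − 0.85) = 0.2013/0.2500 = 0.8051
Terminal stock prices: S_uuu = 86.52, S_uud = 66.85, S_udd = 51.66, S_ddd = 39.92
Terminal payoffs (K − S): max(-36.52, 0) = 0, max(-16.85, 0) = 0, max(-1.659, 0) = 0, max(10.08, 0) = 10.08
Node uu (S = 78.65): continuation = e^(−0.05)·[0.8051·0.0000 + 0.1949·0.0000] = 0.0000; exercise value = 0.0000 ≤ continuation, so V_uu = 0.0000
Node ud (S = 60.77): continuation = e^(−0.05)·[0.8051·0.0000 + 0.1949·0.0000] = 0.0000; exercise value = 0.0000 ≤ continuation, so V_ud = 0.0000
Node dd (S = 46.96): continuation = e^(−0.05)·[0.8051·0.0000 + 0.1949·10.0819] = 1.8693; exercise value = 3.0375 > continuation, so V_dd = 3.0375 (exercise)
Node u (S = 71.5): continuation = e^(−0.05)·[0.8051·0.0000 + 0.1949·0.0000] = 0.0000; exercise value = 0.0000 ≤ continuation, so V_u = 0.0000
Node d (S = 55.25): continuation = e^(−0.05)·[0.8051·0.0000 + 0.1949·3.0375] = 0.5632; exercise value = 0.0000 ≤ continuation, so V_d = 0.5632
Node 0 (S = 65): continuation = e^(−0.05)·[0.8051·0.0000 + 0.1949·0.5632] = 0.1044; exercise value = 0.0000 ≤ continuation, so V_0 = 0.1044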